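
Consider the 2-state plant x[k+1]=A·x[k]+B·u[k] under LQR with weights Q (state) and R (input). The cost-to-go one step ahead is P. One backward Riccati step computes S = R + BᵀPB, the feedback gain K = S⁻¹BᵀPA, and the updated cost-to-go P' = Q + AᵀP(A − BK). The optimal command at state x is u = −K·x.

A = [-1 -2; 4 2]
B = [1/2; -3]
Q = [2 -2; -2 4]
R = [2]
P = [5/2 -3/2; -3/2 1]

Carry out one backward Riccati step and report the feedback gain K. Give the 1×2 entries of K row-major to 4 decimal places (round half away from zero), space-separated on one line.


BᵀP = [5.7500 -3.7500]
S = R + BᵀPB = [2] + [14.1250] = [16.1250]
BᵀPA = [-20.7500 -19.0000]
K = S⁻¹·BᵀPA = [-1.2868 -1.1783]
A−BK = [-0.3566 -1.4109; 0.1395 -1.5349]
AᵀP(A−BK) = [3.7984 3.5504; 3.5504 3.6124]
P' = Q + AᵀP(A−BK) = [5.7984 1.5504; 1.5504 7.6124]
tr(P') = 13.4109

-1.2868 -1.1783


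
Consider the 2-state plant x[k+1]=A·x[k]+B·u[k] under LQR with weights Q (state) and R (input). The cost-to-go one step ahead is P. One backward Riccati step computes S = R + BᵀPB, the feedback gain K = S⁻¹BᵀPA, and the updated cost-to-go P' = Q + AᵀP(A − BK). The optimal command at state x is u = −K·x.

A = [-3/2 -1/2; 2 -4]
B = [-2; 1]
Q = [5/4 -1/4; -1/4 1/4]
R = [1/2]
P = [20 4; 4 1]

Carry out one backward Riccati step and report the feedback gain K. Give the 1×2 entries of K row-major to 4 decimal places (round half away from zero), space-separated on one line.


BᵀP = [-36.0000 -7.0000]
S = R + BᵀPB = [1/2] + [65.0000] = [65.5000]
BᵀPA = [40.0000 46.0000]
K = S⁻¹·BᵀPA = [0.6107 0.7023]
A−BK = [-0.2786 0.9046; 1.3893 -4.7023]
AᵀP(A−BK) = [0.5725 -1.0916; -1.0916 4.6947]
P' = Q + AᵀP(A−BK) = [1.8225 -1.3416; -1.3416 4.9447]
tr(P') = 6.7672

0.6107 0.7023


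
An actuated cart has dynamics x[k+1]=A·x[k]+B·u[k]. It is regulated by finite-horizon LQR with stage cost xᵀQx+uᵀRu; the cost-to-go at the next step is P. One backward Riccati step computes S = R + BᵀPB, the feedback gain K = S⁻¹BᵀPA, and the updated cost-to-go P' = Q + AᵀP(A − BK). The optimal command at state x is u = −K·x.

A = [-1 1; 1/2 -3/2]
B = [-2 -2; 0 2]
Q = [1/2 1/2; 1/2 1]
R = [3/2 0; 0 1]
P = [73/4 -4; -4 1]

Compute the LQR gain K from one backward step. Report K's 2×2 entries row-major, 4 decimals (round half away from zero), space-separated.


0.1807 -0.1442 0.3038 -0.4243

BᵀP = [-36.5000 8.0000; -44.5000 10.0000]
S = R + BᵀPB = [3/2 0; 0 1] + [73.0000 89.0000; 89.0000 109.0000] = [74.5000 89.0000; 89.0000 110.0000]
BᵀPA = [40.5000 -48.5000; 49.5000 -59.5000]
K = S⁻¹·BᵀPA = [0.1807 -0.1442; 0.3038 -0.4243]
A−BK = [-0.0310 -0.1369; -0.1077 -0.6515]
AᵀP(A−BK) = [0.1437 -0.1601; -0.1601 0.2641]
P' = Q + AᵀP(A−BK) = [0.6437 0.3399; 0.3399 1.2641]
tr(P') = 1.9078


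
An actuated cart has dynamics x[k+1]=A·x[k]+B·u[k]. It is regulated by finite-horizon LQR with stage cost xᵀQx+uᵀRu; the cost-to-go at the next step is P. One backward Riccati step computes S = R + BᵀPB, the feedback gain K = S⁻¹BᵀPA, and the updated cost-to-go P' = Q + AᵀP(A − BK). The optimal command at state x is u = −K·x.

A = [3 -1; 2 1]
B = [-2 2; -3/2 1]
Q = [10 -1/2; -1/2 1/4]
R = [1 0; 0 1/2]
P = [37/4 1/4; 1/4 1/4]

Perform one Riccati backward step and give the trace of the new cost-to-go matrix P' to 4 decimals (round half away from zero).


BᵀP = [-18.8750 -0.8750; 18.7500 0.7500]
S = R + BᵀPB = [1 0; 0 1/2] + [39.0625 -38.6250; -38.6250 38.2500] = [40.0625 -38.6250; -38.6250 38.7500]
BᵀPA = [-58.3750 18.0000; 57.7500 -18.0000]
K = S⁻¹·BᵀPA = [-0.5194 0.0372; 0.9726 -0.4275]
A−BK = [0.0160 -0.0707; 0.2483 1.4832]
AᵀP(A−BK) = [0.7625 -0.1440; -0.1440 0.6366]
P' = Q + AᵀP(A−BK) = [10.7625 -0.6440; -0.6440 0.8866]
tr(P') = 11.6491

11.6491


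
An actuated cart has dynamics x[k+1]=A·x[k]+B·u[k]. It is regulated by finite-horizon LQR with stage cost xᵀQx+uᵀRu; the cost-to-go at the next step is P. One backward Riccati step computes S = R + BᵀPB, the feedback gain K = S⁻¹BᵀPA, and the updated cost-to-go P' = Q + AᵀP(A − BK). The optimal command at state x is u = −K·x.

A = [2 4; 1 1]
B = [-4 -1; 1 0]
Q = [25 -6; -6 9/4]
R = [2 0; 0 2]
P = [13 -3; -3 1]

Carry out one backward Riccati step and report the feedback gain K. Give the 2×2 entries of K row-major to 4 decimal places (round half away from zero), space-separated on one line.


-0.3800 -0.8200 -0.1400 -0.2600

BᵀP = [-55.0000 13.0000; -13.0000 3.0000]
S = R + BᵀPB = [2 0; 0 2] + [233.0000 55.0000; 55.0000 13.0000] = [235.0000 55.0000; 55.0000 15.0000]
BᵀPA = [-97.0000 -207.0000; -23.0000 -49.0000]
K = S⁻¹·BᵀPA = [-0.3800 -0.8200; -0.1400 -0.2600]
A−BK = [0.3400 0.4600; 1.3800 1.8200]
AᵀP(A−BK) = [0.9200 1.4800; 1.4800 2.5200]
P' = Q + AᵀP(A−BK) = [25.9200 -4.5200; -4.5200 4.7700]
tr(P') = 30.6900


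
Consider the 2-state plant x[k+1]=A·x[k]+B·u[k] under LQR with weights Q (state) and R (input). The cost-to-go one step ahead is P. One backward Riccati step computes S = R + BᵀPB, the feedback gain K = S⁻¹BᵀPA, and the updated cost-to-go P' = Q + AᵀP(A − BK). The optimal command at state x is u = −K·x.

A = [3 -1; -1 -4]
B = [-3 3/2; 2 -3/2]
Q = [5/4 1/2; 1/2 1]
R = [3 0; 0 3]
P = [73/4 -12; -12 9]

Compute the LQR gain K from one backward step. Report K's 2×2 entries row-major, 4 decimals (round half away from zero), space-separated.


BᵀP = [-78.7500 54.0000; 45.3750 -31.5000]
S = R + BᵀPB = [3 0; 0 3] + [344.2500 -199.1250; -199.1250 115.3125] = [347.2500 -199.1250; -199.1250 118.3125]
BᵀPA = [-290.2500 -137.2500; 167.6250 80.6250]
K = S⁻¹·BᵀPA = [-0.6711 -0.1283; 0.2873 0.4655]
A−BK = [0.5557 -2.0832; 0.7732 -3.0451]
AᵀP(A−BK) = [2.3030 -2.0228; -2.0228 11.1079]
P' = Q + AᵀP(A−BK) = [3.5530 -1.5228; -1.5228 12.1079]
tr(P') = 15.6609

-0.6711 -0.1283 0.2873 0.4655


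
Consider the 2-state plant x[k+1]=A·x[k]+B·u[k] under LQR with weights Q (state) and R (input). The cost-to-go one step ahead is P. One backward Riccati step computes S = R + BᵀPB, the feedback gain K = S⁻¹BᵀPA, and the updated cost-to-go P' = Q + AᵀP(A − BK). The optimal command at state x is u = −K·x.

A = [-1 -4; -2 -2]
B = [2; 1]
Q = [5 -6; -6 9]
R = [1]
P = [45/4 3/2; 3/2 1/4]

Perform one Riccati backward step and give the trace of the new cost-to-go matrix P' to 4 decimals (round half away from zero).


18.3696

BᵀP = [24.0000 3.2500]
S = R + BᵀPB = [1] + [51.2500] = [52.2500]
BᵀPA = [-30.5000 -102.5000]
K = S⁻¹·BᵀPA = [-0.5837 -1.9617]
A−BK = [0.1675 -0.0766; -1.4163 -0.0383]
AᵀP(A−BK) = [0.4462 1.1675; 1.1675 3.9234]
P' = Q + AᵀP(A−BK) = [5.4462 -4.8325; -4.8325 12.9234]
tr(P') = 18.3696


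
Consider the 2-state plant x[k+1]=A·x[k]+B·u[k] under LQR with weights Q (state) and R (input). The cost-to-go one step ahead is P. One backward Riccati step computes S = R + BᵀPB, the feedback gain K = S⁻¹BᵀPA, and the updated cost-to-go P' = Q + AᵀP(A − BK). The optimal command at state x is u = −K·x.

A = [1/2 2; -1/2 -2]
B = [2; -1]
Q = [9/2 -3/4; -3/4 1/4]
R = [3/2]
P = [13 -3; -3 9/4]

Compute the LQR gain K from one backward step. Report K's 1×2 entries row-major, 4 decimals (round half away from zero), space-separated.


BᵀP = [29.0000 -8.2500]
S = R + BᵀPB = [3/2] + [66.2500] = [67.7500]
BᵀPA = [18.6250 74.5000]
K = S⁻¹·BᵀPA = [0.2749 1.0996]
A−BK = [-0.0498 -0.1993; -0.2251 -0.9004]
AᵀP(A−BK) = [0.1923 0.7694; 0.7694 3.0775]
P' = Q + AᵀP(A−BK) = [4.6923 0.0194; 0.0194 3.3275]
tr(P') = 8.0198

0.2749 1.0996


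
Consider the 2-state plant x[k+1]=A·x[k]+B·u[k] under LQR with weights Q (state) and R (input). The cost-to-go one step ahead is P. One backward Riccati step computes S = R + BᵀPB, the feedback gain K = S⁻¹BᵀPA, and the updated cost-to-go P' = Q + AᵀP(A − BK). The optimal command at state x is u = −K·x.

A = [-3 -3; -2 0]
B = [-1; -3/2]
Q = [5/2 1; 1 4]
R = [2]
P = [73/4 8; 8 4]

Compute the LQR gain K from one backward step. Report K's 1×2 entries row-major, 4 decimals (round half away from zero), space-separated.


BᵀP = [-30.2500 -14.0000]
S = R + BᵀPB = [2] + [51.2500] = [53.2500]
BᵀPA = [118.7500 90.7500]
K = S⁻¹·BᵀPA = [2.2300 1.7042]
A−BK = [-0.7700 -1.2958; 1.3451 2.5563]
AᵀP(A−BK) = [11.4319 9.8732; 9.8732 9.5915]
P' = Q + AᵀP(A−BK) = [13.9319 10.8732; 10.8732 13.5915]
tr(P') = 27.5235

2.2300 1.7042


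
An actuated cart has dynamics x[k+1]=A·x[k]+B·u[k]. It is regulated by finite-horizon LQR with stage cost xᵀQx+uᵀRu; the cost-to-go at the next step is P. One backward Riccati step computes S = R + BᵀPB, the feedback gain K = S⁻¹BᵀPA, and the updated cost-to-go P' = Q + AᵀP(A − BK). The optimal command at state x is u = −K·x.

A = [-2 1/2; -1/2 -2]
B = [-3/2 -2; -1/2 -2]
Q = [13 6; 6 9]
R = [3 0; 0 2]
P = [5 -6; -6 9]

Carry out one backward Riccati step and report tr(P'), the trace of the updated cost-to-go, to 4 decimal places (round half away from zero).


41.5500

BᵀP = [-4.5000 4.5000; 2.0000 -6.0000]
S = R + BᵀPB = [3 0; 0 2] + [4.5000 0.0000; 0.0000 8.0000] = [7.5000 0.0000; 0.0000 10.0000]
BᵀPA = [6.7500 -11.2500; -1.0000 13.0000]
K = S⁻¹·BᵀPA = [0.9000 -1.5000; -0.1000 1.3000]
A−BK = [-0.8500 0.8500; -0.2500 -0.1500]
AᵀP(A−BK) = [4.0750 -7.0750; -7.0750 15.4750]
P' = Q + AᵀP(A−BK) = [17.0750 -1.0750; -1.0750 24.4750]
tr(P') = 41.5500


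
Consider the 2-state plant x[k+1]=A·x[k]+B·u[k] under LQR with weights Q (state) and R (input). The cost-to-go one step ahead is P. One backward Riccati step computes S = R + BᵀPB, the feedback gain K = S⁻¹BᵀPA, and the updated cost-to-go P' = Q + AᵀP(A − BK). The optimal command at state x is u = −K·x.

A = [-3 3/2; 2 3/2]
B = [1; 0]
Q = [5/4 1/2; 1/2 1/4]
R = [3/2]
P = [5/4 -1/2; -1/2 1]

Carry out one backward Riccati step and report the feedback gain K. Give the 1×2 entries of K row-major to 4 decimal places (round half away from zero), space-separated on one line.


BᵀP = [1.2500 -0.5000]
S = R + BᵀPB = [3/2] + [1.2500] = [2.7500]
BᵀPA = [-4.7500 1.1250]
K = S⁻¹·BᵀPA = [-1.7273 0.4091]
A−BK = [-1.2727 1.0909; 2.0000 1.5000]
AᵀP(A−BK) = [13.0455 0.0682; 0.0682 2.3523]
P' = Q + AᵀP(A−BK) = [14.2955 0.5682; 0.5682 2.6023]
tr(P') = 16.8977

-1.7273 0.4091


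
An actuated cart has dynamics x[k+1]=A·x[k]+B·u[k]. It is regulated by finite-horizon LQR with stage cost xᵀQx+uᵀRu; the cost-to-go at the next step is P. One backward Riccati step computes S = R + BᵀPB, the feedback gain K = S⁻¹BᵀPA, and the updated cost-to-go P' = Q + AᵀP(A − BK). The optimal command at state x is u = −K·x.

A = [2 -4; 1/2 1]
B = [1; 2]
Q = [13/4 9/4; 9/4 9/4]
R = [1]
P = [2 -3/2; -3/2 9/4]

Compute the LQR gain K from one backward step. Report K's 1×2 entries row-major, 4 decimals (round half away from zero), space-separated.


-0.0833 1.1667

BᵀP = [-1.0000 3.0000]
S = R + BᵀPB = [1] + [5.0000] = [6.0000]
BᵀPA = [-0.5000 7.0000]
K = S⁻¹·BᵀPA = [-0.0833 1.1667]
A−BK = [2.0833 -5.1667; 0.6667 -1.3333]
AᵀP(A−BK) = [5.5208 -14.2917; -14.2917 38.0833]
P' = Q + AᵀP(A−BK) = [8.7708 -12.0417; -12.0417 40.3333]
tr(P') = 49.1042


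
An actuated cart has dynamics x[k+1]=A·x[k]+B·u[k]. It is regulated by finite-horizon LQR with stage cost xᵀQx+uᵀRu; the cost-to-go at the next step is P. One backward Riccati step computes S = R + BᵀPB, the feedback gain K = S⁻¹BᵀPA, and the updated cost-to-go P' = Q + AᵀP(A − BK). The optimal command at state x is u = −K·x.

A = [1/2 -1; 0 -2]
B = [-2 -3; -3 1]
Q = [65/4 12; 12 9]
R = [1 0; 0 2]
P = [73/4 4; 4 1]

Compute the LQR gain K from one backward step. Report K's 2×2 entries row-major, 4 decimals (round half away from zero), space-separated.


-0.0901 0.4652 -0.0925 0.0711

BᵀP = [-48.5000 -11.0000; -50.7500 -11.0000]
S = R + BᵀPB = [1 0; 0 2] + [130.0000 134.5000; 134.5000 141.2500] = [131.0000 134.5000; 134.5000 143.2500]
BᵀPA = [-24.2500 70.5000; -25.3750 72.7500]
K = S⁻¹·BᵀPA = [-0.0901 0.4652; -0.0925 0.0711]
A−BK = [0.0422 0.1436; -0.1778 -0.6754]
AᵀP(A−BK) = [0.0293 -0.0405; -0.0405 0.2831]
P' = Q + AᵀP(A−BK) = [16.2793 11.9595; 11.9595 9.2831]
tr(P') = 25.5625


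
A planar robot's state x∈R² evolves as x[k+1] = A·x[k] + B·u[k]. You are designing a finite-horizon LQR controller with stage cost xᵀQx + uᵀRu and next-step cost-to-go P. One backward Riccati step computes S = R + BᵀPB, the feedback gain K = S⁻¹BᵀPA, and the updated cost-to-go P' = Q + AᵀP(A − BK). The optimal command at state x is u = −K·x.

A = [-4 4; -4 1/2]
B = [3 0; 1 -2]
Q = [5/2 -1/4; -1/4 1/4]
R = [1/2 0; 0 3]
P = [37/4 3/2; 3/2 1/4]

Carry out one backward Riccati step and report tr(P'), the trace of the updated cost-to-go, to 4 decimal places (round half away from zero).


BᵀP = [29.2500 4.7500; -3.0000 -0.5000]
S = R + BᵀPB = [1/2 0; 0 3] + [92.5000 -9.5000; -9.5000 1.0000] = [93.0000 -9.5000; -9.5000 4.0000]
BᵀPA = [-136.0000 119.3750; 14.0000 -12.2500]
K = S⁻¹·BᵀPA = [-1.4587 1.2817; 0.0355 -0.0184]
A−BK = [0.3762 0.1548; -2.4703 -0.8185]
AᵀP(A−BK) = [1.1145 -0.9281; -0.9281 0.8315]
P' = Q + AᵀP(A−BK) = [3.6145 -1.1781; -1.1781 1.0815]
tr(P') = 4.6959

4.6959


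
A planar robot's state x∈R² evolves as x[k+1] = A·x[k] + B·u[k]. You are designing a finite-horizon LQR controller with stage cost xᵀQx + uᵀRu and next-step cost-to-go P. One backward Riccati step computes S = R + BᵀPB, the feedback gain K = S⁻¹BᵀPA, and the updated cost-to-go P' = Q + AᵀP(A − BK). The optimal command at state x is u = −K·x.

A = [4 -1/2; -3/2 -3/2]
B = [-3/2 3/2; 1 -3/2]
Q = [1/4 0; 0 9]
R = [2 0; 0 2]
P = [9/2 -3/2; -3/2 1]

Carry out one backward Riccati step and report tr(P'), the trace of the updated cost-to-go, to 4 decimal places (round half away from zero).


BᵀP = [-8.2500 3.2500; 9.0000 -3.7500]
S = R + BᵀPB = [2 0; 0 2] + [15.6250 -17.2500; -17.2500 19.1250] = [17.6250 -17.2500; -17.2500 21.1250]
BᵀPA = [-37.8750 -0.7500; 41.6250 1.1250]
K = S⁻¹·BᵀPA = [-1.0978 0.0476; 1.0740 0.0922]
A−BK = [0.7423 -0.5668; 1.2088 -1.4094]
AᵀP(A−BK) = [5.9661 -0.9066; -0.9066 1.0571]
P' = Q + AᵀP(A−BK) = [6.2161 -0.9066; -0.9066 10.0571]
tr(P') = 16.2732

16.2732


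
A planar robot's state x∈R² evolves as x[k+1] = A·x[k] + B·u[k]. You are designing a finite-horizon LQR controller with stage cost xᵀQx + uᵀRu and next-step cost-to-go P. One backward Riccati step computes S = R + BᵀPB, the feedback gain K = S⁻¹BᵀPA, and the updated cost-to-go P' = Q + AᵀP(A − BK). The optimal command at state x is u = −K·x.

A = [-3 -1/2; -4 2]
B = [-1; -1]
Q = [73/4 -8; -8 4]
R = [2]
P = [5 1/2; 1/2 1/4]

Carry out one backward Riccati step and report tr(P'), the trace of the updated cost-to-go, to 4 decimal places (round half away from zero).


BᵀP = [-5.5000 -0.7500]
S = R + BᵀPB = [2] + [6.2500] = [8.2500]
BᵀPA = [19.5000 1.2500]
K = S⁻¹·BᵀPA = [2.3636 0.1515]
A−BK = [-0.6364 -0.3485; -1.6364 2.1515]
AᵀP(A−BK) = [14.9091 0.5455; 0.5455 1.0606]
P' = Q + AᵀP(A−BK) = [33.1591 -7.4545; -7.4545 5.0606]
tr(P') = 38.2197

38.2197


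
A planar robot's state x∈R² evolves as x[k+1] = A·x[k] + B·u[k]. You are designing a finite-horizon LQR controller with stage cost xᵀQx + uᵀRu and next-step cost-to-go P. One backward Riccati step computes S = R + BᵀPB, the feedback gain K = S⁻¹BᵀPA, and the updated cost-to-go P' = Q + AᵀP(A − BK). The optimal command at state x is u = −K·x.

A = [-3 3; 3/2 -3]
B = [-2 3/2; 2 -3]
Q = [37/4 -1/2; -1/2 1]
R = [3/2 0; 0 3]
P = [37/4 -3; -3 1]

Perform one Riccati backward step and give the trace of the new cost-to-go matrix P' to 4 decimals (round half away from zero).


14.4170

BᵀP = [-24.5000 8.0000; 22.8750 -7.5000]
S = R + BᵀPB = [3/2 0; 0 3] + [65.0000 -60.7500; -60.7500 56.8125] = [66.5000 -60.7500; -60.7500 59.8125]
BᵀPA = [85.5000 -97.5000; -79.8750 91.1250]
K = S⁻¹·BᵀPA = [0.9115 -1.0310; -0.4097 0.4763]
A−BK = [-0.5626 0.2235; -1.5519 0.4910]
AᵀP(A−BK) = [1.8472 -2.0508; -2.0508 2.3198]
P' = Q + AᵀP(A−BK) = [11.0972 -2.5508; -2.5508 3.3198]
tr(P') = 14.4170


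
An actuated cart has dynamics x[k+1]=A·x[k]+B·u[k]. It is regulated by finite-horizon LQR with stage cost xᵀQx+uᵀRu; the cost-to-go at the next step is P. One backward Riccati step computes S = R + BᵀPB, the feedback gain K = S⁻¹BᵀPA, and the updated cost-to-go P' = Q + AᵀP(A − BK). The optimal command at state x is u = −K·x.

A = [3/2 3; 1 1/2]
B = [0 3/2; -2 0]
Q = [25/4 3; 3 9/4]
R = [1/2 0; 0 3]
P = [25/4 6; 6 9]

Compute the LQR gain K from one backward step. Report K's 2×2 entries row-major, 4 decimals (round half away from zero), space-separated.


-0.6665 -0.6043 0.6486 1.2746

BᵀP = [-12.0000 -18.0000; 9.3750 9.0000]
S = R + BᵀPB = [1/2 0; 0 3] + [36.0000 -18.0000; -18.0000 14.0625] = [36.5000 -18.0000; -18.0000 17.0625]
BᵀPA = [-36.0000 -45.0000; 23.0625 32.6250]
K = S⁻¹·BᵀPA = [-0.6665 -0.6043; 0.6486 1.2746]
A−BK = [0.5271 1.0882; -0.3329 -0.7087]
AᵀP(A−BK) = [2.1123 3.9747; 3.9747 7.7229]
P' = Q + AᵀP(A−BK) = [8.3623 6.9747; 6.9747 9.9729]
tr(P') = 18.3352


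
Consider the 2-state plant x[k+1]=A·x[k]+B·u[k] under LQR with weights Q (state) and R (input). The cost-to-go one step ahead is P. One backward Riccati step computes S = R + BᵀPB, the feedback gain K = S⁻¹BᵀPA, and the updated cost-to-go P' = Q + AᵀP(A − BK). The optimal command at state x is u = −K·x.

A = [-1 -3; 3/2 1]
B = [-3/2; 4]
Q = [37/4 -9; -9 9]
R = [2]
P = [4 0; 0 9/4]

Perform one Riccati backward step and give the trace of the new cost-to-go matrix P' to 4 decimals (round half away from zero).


41.9614

BᵀP = [-6.0000 9.0000]
S = R + BᵀPB = [2] + [45.0000] = [47.0000]
BᵀPA = [19.5000 27.0000]
K = S⁻¹·BᵀPA = [0.4149 0.5745]
A−BK = [-0.3777 -2.1383; -0.1596 -1.2979]
AᵀP(A−BK) = [0.9721 4.1729; 4.1729 22.7394]
P' = Q + AᵀP(A−BK) = [10.2221 -4.8271; -4.8271 31.7394]
tr(P') = 41.9614


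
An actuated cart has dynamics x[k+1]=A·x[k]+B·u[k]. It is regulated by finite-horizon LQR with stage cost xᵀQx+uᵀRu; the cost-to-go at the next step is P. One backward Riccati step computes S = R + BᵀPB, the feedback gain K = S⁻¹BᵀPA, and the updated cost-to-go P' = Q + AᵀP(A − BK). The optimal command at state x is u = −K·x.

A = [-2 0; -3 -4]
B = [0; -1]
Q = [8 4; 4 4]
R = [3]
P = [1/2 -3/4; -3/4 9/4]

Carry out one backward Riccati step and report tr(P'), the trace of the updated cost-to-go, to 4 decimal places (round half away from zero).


BᵀP = [0.7500 -2.2500]
S = R + BᵀPB = [3] + [2.2500] = [5.2500]
BᵀPA = [5.2500 9.0000]
K = S⁻¹·BᵀPA = [1.0000 1.7143]
A−BK = [-2.0000 0.0000; -2.0000 -2.2857]
AᵀP(A−BK) = [8.0000 12.0000; 12.0000 20.5714]
P' = Q + AᵀP(A−BK) = [16.0000 16.0000; 16.0000 24.5714]
tr(P') = 40.5714

40.5714


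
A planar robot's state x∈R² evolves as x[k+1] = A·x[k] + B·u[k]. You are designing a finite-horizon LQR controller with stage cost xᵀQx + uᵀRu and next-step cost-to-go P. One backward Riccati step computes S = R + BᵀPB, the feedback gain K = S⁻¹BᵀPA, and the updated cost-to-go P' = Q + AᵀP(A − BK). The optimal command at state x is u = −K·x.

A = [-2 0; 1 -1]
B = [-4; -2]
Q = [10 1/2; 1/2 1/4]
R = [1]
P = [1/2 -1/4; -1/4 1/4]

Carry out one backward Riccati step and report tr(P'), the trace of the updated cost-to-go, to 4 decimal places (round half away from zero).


11.6667

BᵀP = [-1.5000 0.5000]
S = R + BᵀPB = [1] + [5.0000] = [6.0000]
BᵀPA = [3.5000 -0.5000]
K = S⁻¹·BᵀPA = [0.5833 -0.0833]
A−BK = [0.3333 -0.3333; 2.1667 -1.1667]
AᵀP(A−BK) = [1.2083 -0.4583; -0.4583 0.2083]
P' = Q + AᵀP(A−BK) = [11.2083 0.0417; 0.0417 0.4583]
tr(P') = 11.6667


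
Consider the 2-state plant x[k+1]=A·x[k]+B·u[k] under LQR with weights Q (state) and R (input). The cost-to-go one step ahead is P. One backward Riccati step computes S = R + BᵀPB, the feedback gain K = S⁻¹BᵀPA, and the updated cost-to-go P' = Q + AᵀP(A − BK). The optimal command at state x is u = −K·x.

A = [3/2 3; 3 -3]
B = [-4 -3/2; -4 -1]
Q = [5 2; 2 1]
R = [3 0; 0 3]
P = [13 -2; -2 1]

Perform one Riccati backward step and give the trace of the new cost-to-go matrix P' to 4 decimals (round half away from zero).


BᵀP = [-44.0000 4.0000; -17.5000 2.0000]
S = R + BᵀPB = [3 0; 0 3] + [160.0000 62.0000; 62.0000 24.2500] = [163.0000 62.0000; 62.0000 27.2500]
BᵀPA = [-54.0000 -144.0000; -20.2500 -58.5000]
K = S⁻¹·BᵀPA = [-0.3614 -0.4969; 0.0790 -1.0163]
A−BK = [0.1731 -0.5119; 1.6336 -6.0038]
AᵀP(A−BK) = [2.3375 -6.9109; -6.9109 30.9975]
P' = Q + AᵀP(A−BK) = [7.3375 -4.9109; -4.9109 31.9975]
tr(P') = 39.3350

39.3350


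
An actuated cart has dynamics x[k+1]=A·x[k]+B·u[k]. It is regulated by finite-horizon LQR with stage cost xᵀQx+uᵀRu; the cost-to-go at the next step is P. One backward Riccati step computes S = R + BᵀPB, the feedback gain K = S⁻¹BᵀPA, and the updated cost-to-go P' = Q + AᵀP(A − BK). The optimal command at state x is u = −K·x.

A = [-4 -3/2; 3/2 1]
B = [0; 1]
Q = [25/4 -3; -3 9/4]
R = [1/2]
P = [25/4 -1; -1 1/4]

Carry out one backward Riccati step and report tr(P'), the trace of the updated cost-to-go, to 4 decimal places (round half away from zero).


BᵀP = [-1.0000 0.2500]
S = R + BᵀPB = [1/2] + [0.2500] = [0.7500]
BᵀPA = [4.3750 1.7500]
K = S⁻¹·BᵀPA = [5.8333 2.3333]
A−BK = [-4.0000 -1.5000; -4.3333 -1.3333]
AᵀP(A−BK) = [87.0417 33.9167; 33.9167 13.2292]
P' = Q + AᵀP(A−BK) = [93.2917 30.9167; 30.9167 15.4792]
tr(P') = 108.7708

108.7708


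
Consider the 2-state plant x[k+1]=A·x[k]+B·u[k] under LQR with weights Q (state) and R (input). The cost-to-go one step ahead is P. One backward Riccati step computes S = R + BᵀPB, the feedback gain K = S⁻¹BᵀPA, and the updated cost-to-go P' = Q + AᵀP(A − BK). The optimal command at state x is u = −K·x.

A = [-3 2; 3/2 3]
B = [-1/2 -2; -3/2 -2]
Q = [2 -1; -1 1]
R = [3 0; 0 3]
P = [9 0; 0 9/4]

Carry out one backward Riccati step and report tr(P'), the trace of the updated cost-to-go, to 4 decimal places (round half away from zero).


36.4322

BᵀP = [-4.5000 -3.3750; -18.0000 -4.5000]
S = R + BᵀPB = [3 0; 0 3] + [7.3125 15.7500; 15.7500 45.0000] = [10.3125 15.7500; 15.7500 48.0000]
BᵀPA = [8.4375 -19.1250; 47.2500 -49.5000]
K = S⁻¹·BᵀPA = [-1.3736 -0.5604; 1.4351 -0.8474]
A−BK = [-0.8166 0.0251; 2.3098 0.4647]
AᵀP(A−BK) = [29.8445 0.8918; 0.8918 3.5877]
P' = Q + AᵀP(A−BK) = [31.8445 -0.1082; -0.1082 4.5877]
tr(P') = 36.4322


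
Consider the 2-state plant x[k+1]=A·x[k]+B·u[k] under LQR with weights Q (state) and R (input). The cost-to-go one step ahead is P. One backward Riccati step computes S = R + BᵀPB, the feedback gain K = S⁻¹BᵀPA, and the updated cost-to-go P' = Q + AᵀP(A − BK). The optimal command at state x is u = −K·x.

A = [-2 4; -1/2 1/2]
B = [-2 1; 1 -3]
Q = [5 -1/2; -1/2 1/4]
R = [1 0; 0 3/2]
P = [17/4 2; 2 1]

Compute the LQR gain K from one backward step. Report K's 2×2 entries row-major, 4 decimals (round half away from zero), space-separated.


BᵀP = [-6.5000 -3.0000; -1.7500 -1.0000]
S = R + BᵀPB = [1 0; 0 3/2] + [10.0000 2.5000; 2.5000 1.2500] = [11.0000 2.5000; 2.5000 2.7500]
BᵀPA = [14.5000 -27.5000; 4.0000 -7.5000]
K = S⁻¹·BᵀPA = [1.2448 -2.3698; 0.3229 -0.5729]
A−BK = [0.1667 -0.1667; -0.7760 1.1510]
AᵀP(A−BK) = [1.9089 -3.5964; -3.5964 6.7839]
P' = Q + AᵀP(A−BK) = [6.9089 -4.0964; -4.0964 7.0339]
tr(P') = 13.9427

1.2448 -2.3698 0.3229 -0.5729


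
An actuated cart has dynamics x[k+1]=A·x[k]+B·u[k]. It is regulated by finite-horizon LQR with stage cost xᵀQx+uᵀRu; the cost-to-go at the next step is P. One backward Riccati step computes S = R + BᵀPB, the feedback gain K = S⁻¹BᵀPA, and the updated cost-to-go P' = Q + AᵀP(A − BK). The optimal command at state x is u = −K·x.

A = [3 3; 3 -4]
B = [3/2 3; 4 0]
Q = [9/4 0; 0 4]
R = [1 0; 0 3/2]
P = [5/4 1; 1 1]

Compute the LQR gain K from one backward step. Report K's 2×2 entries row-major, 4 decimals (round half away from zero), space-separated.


BᵀP = [5.8750 5.5000; 3.7500 3.0000]
S = R + BᵀPB = [1 0; 0 3/2] + [30.8125 17.6250; 17.6250 11.2500] = [31.8125 17.6250; 17.6250 12.7500]
BᵀPA = [34.1250 -4.3750; 20.2500 -0.7500]
K = S⁻¹·BᵀPA = [0.8233 -0.4482; 0.4501 0.5607]
A−BK = [0.4146 1.9901; -0.2932 -2.2073]
AᵀP(A−BK) = [1.0395 0.1895; 0.1895 1.7098]
P' = Q + AᵀP(A−BK) = [3.2895 0.1895; 0.1895 5.7098]
tr(P') = 8.9993

0.8233 -0.4482 0.4501 0.5607


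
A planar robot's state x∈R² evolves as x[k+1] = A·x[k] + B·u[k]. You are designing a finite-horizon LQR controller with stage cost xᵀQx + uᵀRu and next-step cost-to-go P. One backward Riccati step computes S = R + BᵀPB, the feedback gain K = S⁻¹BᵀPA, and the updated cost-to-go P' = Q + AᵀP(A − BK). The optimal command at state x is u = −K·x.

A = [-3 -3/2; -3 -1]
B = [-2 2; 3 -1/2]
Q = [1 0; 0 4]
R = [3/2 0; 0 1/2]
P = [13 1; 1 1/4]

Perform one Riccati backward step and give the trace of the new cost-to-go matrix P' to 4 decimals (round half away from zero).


9.1988

BᵀP = [-23.0000 -1.2500; 25.5000 1.8750]
S = R + BᵀPB = [3/2 0; 0 1/2] + [42.2500 -45.3750; -45.3750 50.0625] = [43.7500 -45.3750; -45.3750 50.5625]
BᵀPA = [72.7500 35.7500; -82.1250 -40.1250]
K = S⁻¹·BᵀPA = [-0.3133 -0.0853; -1.9054 -0.8701]
A−BK = [0.1842 0.0697; -3.0128 -1.1793]
AᵀP(A−BK) = [3.5629 1.4969; 1.4969 0.6359]
P' = Q + AᵀP(A−BK) = [4.5629 1.4969; 1.4969 4.6359]
tr(P') = 9.1988


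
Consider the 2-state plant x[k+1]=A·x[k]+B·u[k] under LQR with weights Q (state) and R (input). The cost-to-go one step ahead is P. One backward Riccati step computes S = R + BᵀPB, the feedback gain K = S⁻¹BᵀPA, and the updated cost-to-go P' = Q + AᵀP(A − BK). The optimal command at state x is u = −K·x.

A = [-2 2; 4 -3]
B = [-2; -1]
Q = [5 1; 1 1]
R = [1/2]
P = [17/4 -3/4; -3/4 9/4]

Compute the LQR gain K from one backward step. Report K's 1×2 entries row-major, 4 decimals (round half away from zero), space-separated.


0.7463 -0.7910

BᵀP = [-7.7500 -0.7500]
S = R + BᵀPB = [1/2] + [16.2500] = [16.7500]
BᵀPA = [12.5000 -13.2500]
K = S⁻¹·BᵀPA = [0.7463 -0.7910]
A−BK = [-0.5075 0.4179; 4.7463 -3.7910]
AᵀP(A−BK) = [55.6716 -44.6119; -44.6119 35.7687]
P' = Q + AᵀP(A−BK) = [60.6716 -43.6119; -43.6119 36.7687]
tr(P') = 97.4403


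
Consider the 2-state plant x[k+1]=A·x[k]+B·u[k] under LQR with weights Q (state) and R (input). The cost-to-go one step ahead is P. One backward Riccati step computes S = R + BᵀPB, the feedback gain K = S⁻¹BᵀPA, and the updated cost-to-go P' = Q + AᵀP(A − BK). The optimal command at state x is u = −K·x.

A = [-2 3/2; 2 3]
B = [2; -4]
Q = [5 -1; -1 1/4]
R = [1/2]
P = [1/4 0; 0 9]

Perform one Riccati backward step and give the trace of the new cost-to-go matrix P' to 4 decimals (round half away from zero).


8.1317

BᵀP = [0.5000 -36.0000]
S = R + BᵀPB = [1/2] + [145.0000] = [145.5000]
BᵀPA = [-73.0000 -107.2500]
K = S⁻¹·BᵀPA = [-0.5017 -0.7371]
A−BK = [-0.9966 2.9742; -0.0069 0.0515]
AᵀP(A−BK) = [0.3746 -0.5593; -0.5593 2.5071]
P' = Q + AᵀP(A−BK) = [5.3746 -1.5593; -1.5593 2.7571]
tr(P') = 8.1317


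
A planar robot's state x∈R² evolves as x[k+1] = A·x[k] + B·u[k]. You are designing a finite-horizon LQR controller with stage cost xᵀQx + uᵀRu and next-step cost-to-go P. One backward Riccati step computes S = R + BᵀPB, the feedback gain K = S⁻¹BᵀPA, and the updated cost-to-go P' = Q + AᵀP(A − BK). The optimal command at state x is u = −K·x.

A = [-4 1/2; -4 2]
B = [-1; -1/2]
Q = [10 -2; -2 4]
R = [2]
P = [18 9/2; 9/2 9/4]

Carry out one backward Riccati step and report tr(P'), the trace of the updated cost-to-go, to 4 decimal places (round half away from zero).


BᵀP = [-20.2500 -5.6250]
S = R + BᵀPB = [2] + [23.0625] = [25.0625]
BᵀPA = [103.5000 -21.3750]
K = S⁻¹·BᵀPA = [4.1297 -0.8529]
A−BK = [0.1297 -0.3529; -1.9352 1.5736]
AᵀP(A−BK) = [40.5786 -10.7282; -10.7282 4.2700]
P' = Q + AᵀP(A−BK) = [50.5786 -12.7282; -12.7282 8.2700]
tr(P') = 58.8485

58.8485


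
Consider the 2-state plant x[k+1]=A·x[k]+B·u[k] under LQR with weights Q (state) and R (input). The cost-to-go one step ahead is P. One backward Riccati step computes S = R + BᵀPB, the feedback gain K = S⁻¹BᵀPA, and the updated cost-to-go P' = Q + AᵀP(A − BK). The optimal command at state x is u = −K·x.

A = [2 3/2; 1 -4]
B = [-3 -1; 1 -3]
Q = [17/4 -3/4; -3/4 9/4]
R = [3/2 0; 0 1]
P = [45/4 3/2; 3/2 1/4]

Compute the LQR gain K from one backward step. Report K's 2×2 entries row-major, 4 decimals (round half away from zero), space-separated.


BᵀP = [-32.2500 -4.2500; -15.7500 -2.2500]
S = R + BᵀPB = [3/2 0; 0 1] + [92.5000 45.0000; 45.0000 22.5000] = [94.0000 45.0000; 45.0000 23.5000]
BᵀPA = [-68.7500 -31.3750; -33.7500 -14.6250]
K = S⁻¹·BᵀPA = [-0.5265 -0.4304; -0.4280 0.2018]
A−BK = [-0.0075 0.4107; 0.2425 -2.9643]
AᵀP(A−BK) = [0.6089 0.2219; 0.2219 0.7606]
P' = Q + AᵀP(A−BK) = [4.8589 -0.5281; -0.5281 3.0106]
tr(P') = 7.8694

-0.5265 -0.4304 -0.4280 0.2018


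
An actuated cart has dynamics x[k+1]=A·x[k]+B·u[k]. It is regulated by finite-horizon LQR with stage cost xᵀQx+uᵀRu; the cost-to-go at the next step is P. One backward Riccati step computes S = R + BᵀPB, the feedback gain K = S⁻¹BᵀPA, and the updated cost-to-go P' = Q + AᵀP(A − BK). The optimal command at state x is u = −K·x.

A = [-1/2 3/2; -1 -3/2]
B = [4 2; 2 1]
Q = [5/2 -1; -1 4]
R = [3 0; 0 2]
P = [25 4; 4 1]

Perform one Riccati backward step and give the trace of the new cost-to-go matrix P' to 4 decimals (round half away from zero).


BᵀP = [108.0000 18.0000; 54.0000 9.0000]
S = R + BᵀPB = [3 0; 0 2] + [468.0000 234.0000; 234.0000 117.0000] = [471.0000 234.0000; 234.0000 119.0000]
BᵀPA = [-72.0000 135.0000; -36.0000 67.5000]
K = S⁻¹·BᵀPA = [-0.1114 0.2088; -0.0835 0.1566]
A−BK = [0.1125 0.3515; -0.6937 -2.0742]
AᵀP(A−BK) = [0.2245 0.4229; 0.4229 1.7384]
P' = Q + AᵀP(A−BK) = [2.7245 -0.5771; -0.5771 5.7384]
tr(P') = 8.4629

8.4629


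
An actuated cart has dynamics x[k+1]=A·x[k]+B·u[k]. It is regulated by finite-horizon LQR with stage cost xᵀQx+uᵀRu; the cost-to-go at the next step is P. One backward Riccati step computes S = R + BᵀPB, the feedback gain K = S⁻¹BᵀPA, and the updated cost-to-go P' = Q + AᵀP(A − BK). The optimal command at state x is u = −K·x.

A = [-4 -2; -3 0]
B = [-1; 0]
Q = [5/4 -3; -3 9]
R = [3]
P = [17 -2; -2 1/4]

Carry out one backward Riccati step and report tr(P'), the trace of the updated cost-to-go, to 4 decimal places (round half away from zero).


54.5000

BᵀP = [-17.0000 2.0000]
S = R + BᵀPB = [3] + [17.0000] = [20.0000]
BᵀPA = [62.0000 34.0000]
K = S⁻¹·BᵀPA = [3.1000 1.7000]
A−BK = [-0.9000 -0.3000; -3.0000 0.0000]
AᵀP(A−BK) = [34.0500 18.6000; 18.6000 10.2000]
P' = Q + AᵀP(A−BK) = [35.3000 15.6000; 15.6000 19.2000]
tr(P') = 54.5000


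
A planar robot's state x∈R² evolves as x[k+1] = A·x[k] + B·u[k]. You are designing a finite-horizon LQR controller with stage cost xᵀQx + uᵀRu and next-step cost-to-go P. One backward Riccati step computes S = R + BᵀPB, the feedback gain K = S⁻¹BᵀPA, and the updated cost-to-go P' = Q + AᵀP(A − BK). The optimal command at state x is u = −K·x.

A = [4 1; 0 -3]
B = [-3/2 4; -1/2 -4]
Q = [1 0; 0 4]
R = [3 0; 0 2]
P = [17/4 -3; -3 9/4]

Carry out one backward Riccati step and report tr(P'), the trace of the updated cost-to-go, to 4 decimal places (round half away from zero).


6.8915

BᵀP = [-4.8750 3.3750; 29.0000 -21.0000]
S = R + BᵀPB = [3 0; 0 2] + [5.6250 -33.0000; -33.0000 200.0000] = [8.6250 -33.0000; -33.0000 202.0000]
BᵀPA = [-19.5000 -15.0000; 116.0000 92.0000]
K = S⁻¹·BᵀPA = [-0.1699 0.0092; 0.5465 0.4569]
A−BK = [1.5591 -0.8140; 2.1010 -1.1676]
AᵀP(A−BK) = [1.2928 0.1734; 0.1734 0.5987]
P' = Q + AᵀP(A−BK) = [2.2928 0.1734; 0.1734 4.5987]
tr(P') = 6.8915


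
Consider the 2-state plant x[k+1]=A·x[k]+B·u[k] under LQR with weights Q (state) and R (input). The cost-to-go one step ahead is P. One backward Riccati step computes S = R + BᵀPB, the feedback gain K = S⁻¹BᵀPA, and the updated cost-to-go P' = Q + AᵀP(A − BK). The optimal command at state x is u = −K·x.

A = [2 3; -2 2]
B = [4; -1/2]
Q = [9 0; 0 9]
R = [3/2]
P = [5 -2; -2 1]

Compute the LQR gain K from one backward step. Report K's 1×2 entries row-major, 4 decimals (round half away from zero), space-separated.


0.6574 0.5125

BᵀP = [21.0000 -8.5000]
S = R + BᵀPB = [3/2] + [88.2500] = [89.7500]
BᵀPA = [59.0000 46.0000]
K = S⁻¹·BᵀPA = [0.6574 0.5125]
A−BK = [-0.6295 0.9499; -1.6713 2.2563]
AᵀP(A−BK) = [1.2145 -0.2396; -0.2396 1.4234]
P' = Q + AᵀP(A−BK) = [10.2145 -0.2396; -0.2396 10.4234]
tr(P') = 20.6379


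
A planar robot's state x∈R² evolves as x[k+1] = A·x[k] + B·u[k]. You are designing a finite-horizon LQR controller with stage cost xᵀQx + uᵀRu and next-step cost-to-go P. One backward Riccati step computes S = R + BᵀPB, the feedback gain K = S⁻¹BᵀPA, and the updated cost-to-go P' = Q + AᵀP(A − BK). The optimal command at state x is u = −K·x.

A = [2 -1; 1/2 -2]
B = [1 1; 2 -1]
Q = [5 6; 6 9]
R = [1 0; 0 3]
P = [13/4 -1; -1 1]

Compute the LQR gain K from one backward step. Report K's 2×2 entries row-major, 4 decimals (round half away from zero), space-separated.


0.6592 -0.7643 0.7930 -0.0064

BᵀP = [1.2500 1.0000; 4.2500 -2.0000]
S = R + BᵀPB = [1 0; 0 3] + [3.2500 0.2500; 0.2500 6.2500] = [4.2500 0.2500; 0.2500 9.2500]
BᵀPA = [3.0000 -3.2500; 7.5000 -0.2500]
K = S⁻¹·BᵀPA = [0.6592 -0.7643; 0.7930 -0.0064]
A−BK = [0.5478 -0.2293; -0.0255 -0.4777]
AᵀP(A−BK) = [3.3248 -0.6592; -0.6592 0.7643]
P' = Q + AᵀP(A−BK) = [8.3248 5.3408; 5.3408 9.7643]
tr(P') = 18.0892


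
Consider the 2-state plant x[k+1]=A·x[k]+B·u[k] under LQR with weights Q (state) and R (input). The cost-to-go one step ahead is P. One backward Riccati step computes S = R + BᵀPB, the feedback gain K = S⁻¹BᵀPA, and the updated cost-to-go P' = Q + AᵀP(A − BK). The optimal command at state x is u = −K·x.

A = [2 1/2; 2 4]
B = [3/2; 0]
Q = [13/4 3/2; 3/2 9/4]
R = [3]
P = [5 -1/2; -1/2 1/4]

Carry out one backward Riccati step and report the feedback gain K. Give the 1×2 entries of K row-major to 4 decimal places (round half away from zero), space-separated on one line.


0.9474 0.0526

BᵀP = [7.5000 -0.7500]
S = R + BᵀPB = [3] + [11.2500] = [14.2500]
BᵀPA = [13.5000 0.7500]
K = S⁻¹·BᵀPA = [0.9474 0.0526]
A−BK = [0.5789 0.4211; 2.0000 4.0000]
AᵀP(A−BK) = [4.2105 1.7895; 1.7895 3.2105]
P' = Q + AᵀP(A−BK) = [7.4605 3.2895; 3.2895 5.4605]
tr(P') = 12.9211


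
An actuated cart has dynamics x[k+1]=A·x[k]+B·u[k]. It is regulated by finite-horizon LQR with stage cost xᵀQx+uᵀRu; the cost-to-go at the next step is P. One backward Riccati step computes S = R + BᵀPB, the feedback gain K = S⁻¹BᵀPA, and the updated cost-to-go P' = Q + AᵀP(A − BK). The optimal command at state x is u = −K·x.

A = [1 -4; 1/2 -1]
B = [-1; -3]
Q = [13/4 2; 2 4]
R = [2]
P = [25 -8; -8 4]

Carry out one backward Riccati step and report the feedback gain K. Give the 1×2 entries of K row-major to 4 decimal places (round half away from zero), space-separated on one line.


BᵀP = [-1.0000 -4.0000]
S = R + BᵀPB = [2] + [13.0000] = [15.0000]
BᵀPA = [-3.0000 8.0000]
K = S⁻¹·BᵀPA = [-0.2000 0.5333]
A−BK = [0.8000 -3.4667; -0.1000 0.6000]
AᵀP(A−BK) = [17.4000 -76.4000; -76.4000 335.7333]
P' = Q + AᵀP(A−BK) = [20.6500 -74.4000; -74.4000 339.7333]
tr(P') = 360.3833

-0.2000 0.5333


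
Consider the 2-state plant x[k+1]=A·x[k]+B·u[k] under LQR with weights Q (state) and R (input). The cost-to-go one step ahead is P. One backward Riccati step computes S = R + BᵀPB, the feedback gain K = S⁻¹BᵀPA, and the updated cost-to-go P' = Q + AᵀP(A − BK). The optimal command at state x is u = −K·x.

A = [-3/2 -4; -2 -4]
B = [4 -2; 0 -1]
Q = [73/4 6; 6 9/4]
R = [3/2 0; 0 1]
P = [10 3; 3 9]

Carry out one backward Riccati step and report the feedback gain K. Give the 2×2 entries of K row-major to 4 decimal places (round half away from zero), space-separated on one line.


0.4687 0.7024 1.7358 3.4939

BᵀP = [40.0000 12.0000; -23.0000 -15.0000]
S = R + BᵀPB = [3/2 0; 0 1] + [160.0000 -92.0000; -92.0000 61.0000] = [161.5000 -92.0000; -92.0000 62.0000]
BᵀPA = [-84.0000 -208.0000; 64.5000 152.0000]
K = S⁻¹·BᵀPA = [0.4687 0.7024; 1.7358 3.4939]
A−BK = [0.0968 0.1782; -0.2642 -0.5061]
AᵀP(A−BK) = [3.9110 7.6462; 7.6462 15.0291]
P' = Q + AᵀP(A−BK) = [22.1610 13.6462; 13.6462 17.2791]
tr(P') = 39.4400


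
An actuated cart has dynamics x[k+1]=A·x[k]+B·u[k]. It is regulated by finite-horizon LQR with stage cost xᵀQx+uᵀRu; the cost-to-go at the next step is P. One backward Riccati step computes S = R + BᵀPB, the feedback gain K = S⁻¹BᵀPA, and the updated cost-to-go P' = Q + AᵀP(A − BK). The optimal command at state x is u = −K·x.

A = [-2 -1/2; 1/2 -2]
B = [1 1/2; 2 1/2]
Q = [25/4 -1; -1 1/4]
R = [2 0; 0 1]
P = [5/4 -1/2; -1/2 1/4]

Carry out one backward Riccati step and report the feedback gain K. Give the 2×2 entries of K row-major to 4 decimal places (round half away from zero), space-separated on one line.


-0.1832 -0.0590 -0.7019 0.0621

BᵀP = [0.2500 0.0000; 0.3750 -0.1250]
S = R + BᵀPB = [2 0; 0 1] + [0.2500 0.1250; 0.1250 0.1250] = [2.2500 0.1250; 0.1250 1.1250]
BᵀPA = [-0.5000 -0.1250; -0.8125 0.0625]
K = S⁻¹·BᵀPA = [-0.1832 -0.0590; -0.7019 0.0621]
A−BK = [-1.4658 -0.4720; 1.2174 -1.9130]
AᵀP(A−BK) = [5.4006 -0.8540; -0.8540 0.3012]
P' = Q + AᵀP(A−BK) = [11.6506 -1.8540; -1.8540 0.5512]
tr(P') = 12.2019


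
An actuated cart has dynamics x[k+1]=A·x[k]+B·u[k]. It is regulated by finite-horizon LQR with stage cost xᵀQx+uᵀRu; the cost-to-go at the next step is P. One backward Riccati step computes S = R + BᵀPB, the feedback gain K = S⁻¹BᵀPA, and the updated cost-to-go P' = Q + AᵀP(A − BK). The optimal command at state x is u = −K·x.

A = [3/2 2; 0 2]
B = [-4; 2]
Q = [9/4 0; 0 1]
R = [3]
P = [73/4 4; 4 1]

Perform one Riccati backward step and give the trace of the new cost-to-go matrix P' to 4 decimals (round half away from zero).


BᵀP = [-65.0000 -14.0000]
S = R + BᵀPB = [3] + [232.0000] = [235.0000]
BᵀPA = [-97.5000 -158.0000]
K = S⁻¹·BᵀPA = [-0.4149 -0.6723]
A−BK = [-0.1596 -0.6894; 0.8298 3.3447]
AᵀP(A−BK) = [0.6104 1.1968; 1.1968 2.7702]
P' = Q + AᵀP(A−BK) = [2.8604 1.1968; 1.1968 3.7702]
tr(P') = 6.6306

6.6306


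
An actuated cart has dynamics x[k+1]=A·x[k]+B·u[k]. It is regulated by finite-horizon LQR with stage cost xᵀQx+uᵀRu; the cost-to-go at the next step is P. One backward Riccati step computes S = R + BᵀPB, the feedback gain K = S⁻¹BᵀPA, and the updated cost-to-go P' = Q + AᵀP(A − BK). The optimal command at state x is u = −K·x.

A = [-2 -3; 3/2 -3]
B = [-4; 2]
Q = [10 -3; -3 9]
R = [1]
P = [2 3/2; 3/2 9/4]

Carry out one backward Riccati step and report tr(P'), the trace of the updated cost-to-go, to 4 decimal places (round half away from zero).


BᵀP = [-5.0000 -1.5000]
S = R + BᵀPB = [1] + [17.0000] = [18.0000]
BᵀPA = [7.7500 19.5000]
K = S⁻¹·BᵀPA = [0.4306 1.0833]
A−BK = [-0.2778 1.3333; 0.6389 -5.1667]
AᵀP(A−BK) = [0.7257 -4.2708; -4.2708 44.1250]
P' = Q + AᵀP(A−BK) = [10.7257 -7.2708; -7.2708 53.1250]
tr(P') = 63.8507

63.8507


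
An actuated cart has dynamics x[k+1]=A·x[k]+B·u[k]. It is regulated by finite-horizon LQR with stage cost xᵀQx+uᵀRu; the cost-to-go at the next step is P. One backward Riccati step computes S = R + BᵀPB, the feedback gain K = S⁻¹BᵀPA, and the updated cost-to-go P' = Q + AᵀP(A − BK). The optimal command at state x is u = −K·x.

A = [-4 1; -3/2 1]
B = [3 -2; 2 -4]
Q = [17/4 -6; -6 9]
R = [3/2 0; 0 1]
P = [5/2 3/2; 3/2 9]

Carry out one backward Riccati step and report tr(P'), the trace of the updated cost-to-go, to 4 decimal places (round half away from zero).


BᵀP = [10.5000 22.5000; -11.0000 -39.0000]
S = R + BᵀPB = [3/2 0; 0 1] + [76.5000 -111.0000; -111.0000 178.0000] = [78.0000 -111.0000; -111.0000 179.0000]
BᵀPA = [-75.7500 33.0000; 102.5000 -50.0000]
K = S⁻¹·BᵀPA = [-1.3295 0.2176; -0.2518 -0.1444]
A−BK = [-0.5151 0.0585; 0.1517 -0.0128]
AᵀP(A−BK) = [3.3509 -0.4671; -0.4671 0.0996]
P' = Q + AᵀP(A−BK) = [7.6009 -6.4671; -6.4671 9.0996]
tr(P') = 16.7005

16.7005
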